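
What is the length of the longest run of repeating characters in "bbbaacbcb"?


Input: "bbbaacbcb"
Scanning for longest run:
  Position 1 ('b'): continues run of 'b', length=2
  Position 2 ('b'): continues run of 'b', length=3
  Position 3 ('a'): new char, reset run to 1
  Position 4 ('a'): continues run of 'a', length=2
  Position 5 ('c'): new char, reset run to 1
  Position 6 ('b'): new char, reset run to 1
  Position 7 ('c'): new char, reset run to 1
  Position 8 ('b'): new char, reset run to 1
Longest run: 'b' with length 3

3


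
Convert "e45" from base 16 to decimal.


Input: "e45" in base 16
Positional expansion:
  Digit 'e' (value 14) x 16^2 = 3584
  Digit '4' (value 4) x 16^1 = 64
  Digit '5' (value 5) x 16^0 = 5
Sum = 3653

3653


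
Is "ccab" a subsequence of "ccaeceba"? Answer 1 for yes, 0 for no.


Check if "ccab" is a subsequence of "ccaeceba"
Greedy scan:
  Position 0 ('c'): matches sub[0] = 'c'
  Position 1 ('c'): matches sub[1] = 'c'
  Position 2 ('a'): matches sub[2] = 'a'
  Position 3 ('e'): no match needed
  Position 4 ('c'): no match needed
  Position 5 ('e'): no match needed
  Position 6 ('b'): matches sub[3] = 'b'
  Position 7 ('a'): no match needed
All 4 characters matched => is a subsequence

1


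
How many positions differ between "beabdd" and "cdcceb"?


Comparing "beabdd" and "cdcceb" position by position:
  Position 0: 'b' vs 'c' => DIFFER
  Position 1: 'e' vs 'd' => DIFFER
  Position 2: 'a' vs 'c' => DIFFER
  Position 3: 'b' vs 'c' => DIFFER
  Position 4: 'd' vs 'e' => DIFFER
  Position 5: 'd' vs 'b' => DIFFER
Positions that differ: 6

6


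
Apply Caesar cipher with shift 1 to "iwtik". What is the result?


Caesar cipher: shift "iwtik" by 1
  'i' (pos 8) + 1 = pos 9 = 'j'
  'w' (pos 22) + 1 = pos 23 = 'x'
  't' (pos 19) + 1 = pos 20 = 'u'
  'i' (pos 8) + 1 = pos 9 = 'j'
  'k' (pos 10) + 1 = pos 11 = 'l'
Result: jxujl

jxujl


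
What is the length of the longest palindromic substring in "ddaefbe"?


Input: "ddaefbe"
Checking substrings for palindromes:
  [0:2] "dd" (len 2) => palindrome
Longest palindromic substring: "dd" with length 2

2


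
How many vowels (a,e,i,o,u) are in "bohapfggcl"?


Input: bohapfggcl
Checking each character:
  'b' at position 0: consonant
  'o' at position 1: vowel (running total: 1)
  'h' at position 2: consonant
  'a' at position 3: vowel (running total: 2)
  'p' at position 4: consonant
  'f' at position 5: consonant
  'g' at position 6: consonant
  'g' at position 7: consonant
  'c' at position 8: consonant
  'l' at position 9: consonant
Total vowels: 2

2


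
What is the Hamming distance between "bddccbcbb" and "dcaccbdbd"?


Comparing "bddccbcbb" and "dcaccbdbd" position by position:
  Position 0: 'b' vs 'd' => differ
  Position 1: 'd' vs 'c' => differ
  Position 2: 'd' vs 'a' => differ
  Position 3: 'c' vs 'c' => same
  Position 4: 'c' vs 'c' => same
  Position 5: 'b' vs 'b' => same
  Position 6: 'c' vs 'd' => differ
  Position 7: 'b' vs 'b' => same
  Position 8: 'b' vs 'd' => differ
Total differences (Hamming distance): 5

5


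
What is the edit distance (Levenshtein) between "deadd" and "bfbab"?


Computing edit distance: "deadd" -> "bfbab"
DP table:
           b    f    b    a    b
      0    1    2    3    4    5
  d   1    1    2    3    4    5
  e   2    2    2    3    4    5
  a   3    3    3    3    3    4
  d   4    4    4    4    4    4
  d   5    5    5    5    5    5
Edit distance = dp[5][5] = 5

5


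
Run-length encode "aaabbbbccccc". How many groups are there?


Input: aaabbbbccccc
Scanning for consecutive runs:
  Group 1: 'a' x 3 (positions 0-2)
  Group 2: 'b' x 4 (positions 3-6)
  Group 3: 'c' x 5 (positions 7-11)
Total groups: 3

3


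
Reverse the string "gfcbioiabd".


Input: gfcbioiabd
Reading characters right to left:
  Position 9: 'd'
  Position 8: 'b'
  Position 7: 'a'
  Position 6: 'i'
  Position 5: 'o'
  Position 4: 'i'
  Position 3: 'b'
  Position 2: 'c'
  Position 1: 'f'
  Position 0: 'g'
Reversed: dbaioibcfg

dbaioibcfg


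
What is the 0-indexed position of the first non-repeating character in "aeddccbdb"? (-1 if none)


Input: aeddccbdb
Character frequencies:
  'a': 1
  'b': 2
  'c': 2
  'd': 3
  'e': 1
Scanning left to right for freq == 1:
  Position 0 ('a'): unique! => answer = 0

0


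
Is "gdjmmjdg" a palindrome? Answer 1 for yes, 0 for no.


Input: gdjmmjdg
Reversed: gdjmmjdg
  Compare pos 0 ('g') with pos 7 ('g'): match
  Compare pos 1 ('d') with pos 6 ('d'): match
  Compare pos 2 ('j') with pos 5 ('j'): match
  Compare pos 3 ('m') with pos 4 ('m'): match
Result: palindrome

1


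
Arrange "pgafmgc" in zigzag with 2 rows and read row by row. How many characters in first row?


Zigzag "pgafmgc" into 2 rows:
Placing characters:
  'p' => row 0
  'g' => row 1
  'a' => row 0
  'f' => row 1
  'm' => row 0
  'g' => row 1
  'c' => row 0
Rows:
  Row 0: "pamc"
  Row 1: "gfg"
First row length: 4

4


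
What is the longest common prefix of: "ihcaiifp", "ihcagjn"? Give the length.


Words: ihcaiifp, ihcagjn
  Position 0: all 'i' => match
  Position 1: all 'h' => match
  Position 2: all 'c' => match
  Position 3: all 'a' => match
  Position 4: ('i', 'g') => mismatch, stop
LCP = "ihca" (length 4)

4


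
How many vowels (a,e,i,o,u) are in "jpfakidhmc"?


Input: jpfakidhmc
Checking each character:
  'j' at position 0: consonant
  'p' at position 1: consonant
  'f' at position 2: consonant
  'a' at position 3: vowel (running total: 1)
  'k' at position 4: consonant
  'i' at position 5: vowel (running total: 2)
  'd' at position 6: consonant
  'h' at position 7: consonant
  'm' at position 8: consonant
  'c' at position 9: consonant
Total vowels: 2

2


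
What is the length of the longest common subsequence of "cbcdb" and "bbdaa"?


LCS of "cbcdb" and "bbdaa"
DP table:
           b    b    d    a    a
      0    0    0    0    0    0
  c   0    0    0    0    0    0
  b   0    1    1    1    1    1
  c   0    1    1    1    1    1
  d   0    1    1    2    2    2
  b   0    1    2    2    2    2
LCS length = dp[5][5] = 2

2


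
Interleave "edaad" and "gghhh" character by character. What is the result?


Interleaving "edaad" and "gghhh":
  Position 0: 'e' from first, 'g' from second => "eg"
  Position 1: 'd' from first, 'g' from second => "dg"
  Position 2: 'a' from first, 'h' from second => "ah"
  Position 3: 'a' from first, 'h' from second => "ah"
  Position 4: 'd' from first, 'h' from second => "dh"
Result: egdgahahdh

egdgahahdh


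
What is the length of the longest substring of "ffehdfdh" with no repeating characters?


Input: "ffehdfdh"
Sliding window (track last position of each char):
  Position 0 ('f'): window [0,0] length 1 -- new best
  Position 1 ('f'): repeat (last at 0), move window start to 1
  Position 1 ('f'): window [1,1] length 1
  Position 2 ('e'): window [1,2] length 2 -- new best
  Position 3 ('h'): window [1,3] length 3 -- new best
  Position 4 ('d'): window [1,4] length 4 -- new best
  Position 5 ('f'): repeat (last at 1), move window start to 2
  Position 5 ('f'): window [2,5] length 4
  Position 6 ('d'): repeat (last at 4), move window start to 5
  Position 6 ('d'): window [5,6] length 2
  Position 7 ('h'): window [5,7] length 3
Longest substring with no repeats: "fehd" with length 4

4


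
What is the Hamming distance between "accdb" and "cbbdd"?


Comparing "accdb" and "cbbdd" position by position:
  Position 0: 'a' vs 'c' => differ
  Position 1: 'c' vs 'b' => differ
  Position 2: 'c' vs 'b' => differ
  Position 3: 'd' vs 'd' => same
  Position 4: 'b' vs 'd' => differ
Total differences (Hamming distance): 4

4


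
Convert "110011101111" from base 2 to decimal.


Input: "110011101111" in base 2
Positional expansion:
  Digit '1' (value 1) x 2^11 = 2048
  Digit '1' (value 1) x 2^10 = 1024
  Digit '0' (value 0) x 2^9 = 0
  Digit '0' (value 0) x 2^8 = 0
  Digit '1' (value 1) x 2^7 = 128
  Digit '1' (value 1) x 2^6 = 64
  Digit '1' (value 1) x 2^5 = 32
  Digit '0' (value 0) x 2^4 = 0
  Digit '1' (value 1) x 2^3 = 8
  Digit '1' (value 1) x 2^2 = 4
  Digit '1' (value 1) x 2^1 = 2
  Digit '1' (value 1) x 2^0 = 1
Sum = 3311

3311


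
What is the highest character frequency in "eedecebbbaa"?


Input: eedecebbbaa
Character counts:
  'a': 2
  'b': 3
  'c': 1
  'd': 1
  'e': 4
Maximum frequency: 4

4


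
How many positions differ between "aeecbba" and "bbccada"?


Comparing "aeecbba" and "bbccada" position by position:
  Position 0: 'a' vs 'b' => DIFFER
  Position 1: 'e' vs 'b' => DIFFER
  Position 2: 'e' vs 'c' => DIFFER
  Position 3: 'c' vs 'c' => same
  Position 4: 'b' vs 'a' => DIFFER
  Position 5: 'b' vs 'd' => DIFFER
  Position 6: 'a' vs 'a' => same
Positions that differ: 5

5


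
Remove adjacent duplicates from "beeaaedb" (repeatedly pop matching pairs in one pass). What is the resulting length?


Input: beeaaedb
Stack-based adjacent duplicate removal:
  Read 'b': push. Stack: b
  Read 'e': push. Stack: be
  Read 'e': matches stack top 'e' => pop. Stack: b
  Read 'a': push. Stack: ba
  Read 'a': matches stack top 'a' => pop. Stack: b
  Read 'e': push. Stack: be
  Read 'd': push. Stack: bed
  Read 'b': push. Stack: bedb
Final stack: "bedb" (length 4)

4


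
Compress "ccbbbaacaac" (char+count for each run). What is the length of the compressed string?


Input: ccbbbaacaac
Runs:
  'c' x 2 => "c2"
  'b' x 3 => "b3"
  'a' x 2 => "a2"
  'c' x 1 => "c1"
  'a' x 2 => "a2"
  'c' x 1 => "c1"
Compressed: "c2b3a2c1a2c1"
Compressed length: 12

12


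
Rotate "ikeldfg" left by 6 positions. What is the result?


Input: "ikeldfg", rotate left by 6
First 6 characters: "ikeldf"
Remaining characters: "g"
Concatenate remaining + first: "g" + "ikeldf" = "gikeldf"

gikeldf


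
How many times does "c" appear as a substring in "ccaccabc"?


Searching for "c" in "ccaccabc"
Scanning each position:
  Position 0: "c" => MATCH
  Position 1: "c" => MATCH
  Position 2: "a" => no
  Position 3: "c" => MATCH
  Position 4: "c" => MATCH
  Position 5: "a" => no
  Position 6: "b" => no
  Position 7: "c" => MATCH
Total occurrences: 5

5


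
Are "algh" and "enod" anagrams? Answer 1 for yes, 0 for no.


Strings: "algh", "enod"
Sorted first:  aghl
Sorted second: deno
Differ at position 0: 'a' vs 'd' => not anagrams

0


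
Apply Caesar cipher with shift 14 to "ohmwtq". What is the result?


Caesar cipher: shift "ohmwtq" by 14
  'o' (pos 14) + 14 = pos 2 = 'c'
  'h' (pos 7) + 14 = pos 21 = 'v'
  'm' (pos 12) + 14 = pos 0 = 'a'
  'w' (pos 22) + 14 = pos 10 = 'k'
  't' (pos 19) + 14 = pos 7 = 'h'
  'q' (pos 16) + 14 = pos 4 = 'e'
Result: cvakhe

cvakhe


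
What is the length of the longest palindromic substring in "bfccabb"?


Input: "bfccabb"
Checking substrings for palindromes:
  [2:4] "cc" (len 2) => palindrome
  [5:7] "bb" (len 2) => palindrome
Longest palindromic substring: "cc" with length 2

2


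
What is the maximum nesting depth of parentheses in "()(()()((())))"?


Input: "()(()()((())))"
Tracking depth:
  Position 0 '(': depth becomes 1
  Position 1 ')': depth becomes 0
  Position 2 '(': depth becomes 1
  Position 3 '(': depth becomes 2
  Position 4 ')': depth becomes 1
  Position 5 '(': depth becomes 2
  Position 6 ')': depth becomes 1
  Position 7 '(': depth becomes 2
  Position 8 '(': depth becomes 3
  Position 9 '(': depth becomes 4
  Position 10 ')': depth becomes 3
  Position 11 ')': depth becomes 2
  Position 12 ')': depth becomes 1
  Position 13 ')': depth becomes 0
Maximum depth reached: 4

4


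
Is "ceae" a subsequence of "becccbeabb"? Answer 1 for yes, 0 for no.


Check if "ceae" is a subsequence of "becccbeabb"
Greedy scan:
  Position 0 ('b'): no match needed
  Position 1 ('e'): no match needed
  Position 2 ('c'): matches sub[0] = 'c'
  Position 3 ('c'): no match needed
  Position 4 ('c'): no match needed
  Position 5 ('b'): no match needed
  Position 6 ('e'): matches sub[1] = 'e'
  Position 7 ('a'): matches sub[2] = 'a'
  Position 8 ('b'): no match needed
  Position 9 ('b'): no match needed
Only matched 3/4 characters => not a subsequence

0


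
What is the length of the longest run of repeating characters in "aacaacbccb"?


Input: "aacaacbccb"
Scanning for longest run:
  Position 1 ('a'): continues run of 'a', length=2
  Position 2 ('c'): new char, reset run to 1
  Position 3 ('a'): new char, reset run to 1
  Position 4 ('a'): continues run of 'a', length=2
  Position 5 ('c'): new char, reset run to 1
  Position 6 ('b'): new char, reset run to 1
  Position 7 ('c'): new char, reset run to 1
  Position 8 ('c'): continues run of 'c', length=2
  Position 9 ('b'): new char, reset run to 1
Longest run: 'a' with length 2

2


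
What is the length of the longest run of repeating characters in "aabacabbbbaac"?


Input: "aabacabbbbaac"
Scanning for longest run:
  Position 1 ('a'): continues run of 'a', length=2
  Position 2 ('b'): new char, reset run to 1
  Position 3 ('a'): new char, reset run to 1
  Position 4 ('c'): new char, reset run to 1
  Position 5 ('a'): new char, reset run to 1
  Position 6 ('b'): new char, reset run to 1
  Position 7 ('b'): continues run of 'b', length=2
  Position 8 ('b'): continues run of 'b', length=3
  Position 9 ('b'): continues run of 'b', length=4
  Position 10 ('a'): new char, reset run to 1
  Position 11 ('a'): continues run of 'a', length=2
  Position 12 ('c'): new char, reset run to 1
Longest run: 'b' with length 4

4


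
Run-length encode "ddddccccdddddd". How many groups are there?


Input: ddddccccdddddd
Scanning for consecutive runs:
  Group 1: 'd' x 4 (positions 0-3)
  Group 2: 'c' x 4 (positions 4-7)
  Group 3: 'd' x 6 (positions 8-13)
Total groups: 3

3


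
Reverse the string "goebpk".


Input: goebpk
Reading characters right to left:
  Position 5: 'k'
  Position 4: 'p'
  Position 3: 'b'
  Position 2: 'e'
  Position 1: 'o'
  Position 0: 'g'
Reversed: kpbeog

kpbeog


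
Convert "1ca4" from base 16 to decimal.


Input: "1ca4" in base 16
Positional expansion:
  Digit '1' (value 1) x 16^3 = 4096
  Digit 'c' (value 12) x 16^2 = 3072
  Digit 'a' (value 10) x 16^1 = 160
  Digit '4' (value 4) x 16^0 = 4
Sum = 7332

7332


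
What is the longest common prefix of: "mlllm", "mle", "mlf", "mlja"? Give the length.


Words: mlllm, mle, mlf, mlja
  Position 0: all 'm' => match
  Position 1: all 'l' => match
  Position 2: ('l', 'e', 'f', 'j') => mismatch, stop
LCP = "ml" (length 2)

2


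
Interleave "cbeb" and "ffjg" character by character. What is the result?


Interleaving "cbeb" and "ffjg":
  Position 0: 'c' from first, 'f' from second => "cf"
  Position 1: 'b' from first, 'f' from second => "bf"
  Position 2: 'e' from first, 'j' from second => "ej"
  Position 3: 'b' from first, 'g' from second => "bg"
Result: cfbfejbg

cfbfejbg


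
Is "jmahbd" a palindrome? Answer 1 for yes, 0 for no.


Input: jmahbd
Reversed: dbhamj
  Compare pos 0 ('j') with pos 5 ('d'): MISMATCH
  Compare pos 1 ('m') with pos 4 ('b'): MISMATCH
  Compare pos 2 ('a') with pos 3 ('h'): MISMATCH
Result: not a palindrome

0


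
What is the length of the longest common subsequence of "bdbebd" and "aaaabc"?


LCS of "bdbebd" and "aaaabc"
DP table:
           a    a    a    a    b    c
      0    0    0    0    0    0    0
  b   0    0    0    0    0    1    1
  d   0    0    0    0    0    1    1
  b   0    0    0    0    0    1    1
  e   0    0    0    0    0    1    1
  b   0    0    0    0    0    1    1
  d   0    0    0    0    0    1    1
LCS length = dp[6][6] = 1

1


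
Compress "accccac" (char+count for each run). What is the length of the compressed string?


Input: accccac
Runs:
  'a' x 1 => "a1"
  'c' x 4 => "c4"
  'a' x 1 => "a1"
  'c' x 1 => "c1"
Compressed: "a1c4a1c1"
Compressed length: 8

8


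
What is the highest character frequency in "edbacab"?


Input: edbacab
Character counts:
  'a': 2
  'b': 2
  'c': 1
  'd': 1
  'e': 1
Maximum frequency: 2

2


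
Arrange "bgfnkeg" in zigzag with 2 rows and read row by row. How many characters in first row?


Zigzag "bgfnkeg" into 2 rows:
Placing characters:
  'b' => row 0
  'g' => row 1
  'f' => row 0
  'n' => row 1
  'k' => row 0
  'e' => row 1
  'g' => row 0
Rows:
  Row 0: "bfkg"
  Row 1: "gne"
First row length: 4

4


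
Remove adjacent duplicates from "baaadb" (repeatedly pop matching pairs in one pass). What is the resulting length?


Input: baaadb
Stack-based adjacent duplicate removal:
  Read 'b': push. Stack: b
  Read 'a': push. Stack: ba
  Read 'a': matches stack top 'a' => pop. Stack: b
  Read 'a': push. Stack: ba
  Read 'd': push. Stack: bad
  Read 'b': push. Stack: badb
Final stack: "badb" (length 4)

4


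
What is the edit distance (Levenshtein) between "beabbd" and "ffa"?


Computing edit distance: "beabbd" -> "ffa"
DP table:
           f    f    a
      0    1    2    3
  b   1    1    2    3
  e   2    2    2    3
  a   3    3    3    2
  b   4    4    4    3
  b   5    5    5    4
  d   6    6    6    5
Edit distance = dp[6][3] = 5

5


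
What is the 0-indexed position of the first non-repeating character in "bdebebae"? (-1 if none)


Input: bdebebae
Character frequencies:
  'a': 1
  'b': 3
  'd': 1
  'e': 3
Scanning left to right for freq == 1:
  Position 0 ('b'): freq=3, skip
  Position 1 ('d'): unique! => answer = 1

1


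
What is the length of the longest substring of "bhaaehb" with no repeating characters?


Input: "bhaaehb"
Sliding window (track last position of each char):
  Position 0 ('b'): window [0,0] length 1 -- new best
  Position 1 ('h'): window [0,1] length 2 -- new best
  Position 2 ('a'): window [0,2] length 3 -- new best
  Position 3 ('a'): repeat (last at 2), move window start to 3
  Position 3 ('a'): window [3,3] length 1
  Position 4 ('e'): window [3,4] length 2
  Position 5 ('h'): window [3,5] length 3
  Position 6 ('b'): window [3,6] length 4 -- new best
Longest substring with no repeats: "aehb" with length 4

4


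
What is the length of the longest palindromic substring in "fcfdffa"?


Input: "fcfdffa"
Checking substrings for palindromes:
  [0:3] "fcf" (len 3) => palindrome
  [2:5] "fdf" (len 3) => palindrome
  [4:6] "ff" (len 2) => palindrome
Longest palindromic substring: "fcf" with length 3

3


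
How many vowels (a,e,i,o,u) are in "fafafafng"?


Input: fafafafng
Checking each character:
  'f' at position 0: consonant
  'a' at position 1: vowel (running total: 1)
  'f' at position 2: consonant
  'a' at position 3: vowel (running total: 2)
  'f' at position 4: consonant
  'a' at position 5: vowel (running total: 3)
  'f' at position 6: consonant
  'n' at position 7: consonant
  'g' at position 8: consonant
Total vowels: 3

3


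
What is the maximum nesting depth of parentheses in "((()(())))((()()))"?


Input: "((()(())))((()()))"
Tracking depth:
  Position 0 '(': depth becomes 1
  Position 1 '(': depth becomes 2
  Position 2 '(': depth becomes 3
  Position 3 ')': depth becomes 2
  Position 4 '(': depth becomes 3
  Position 5 '(': depth becomes 4
  Position 6 ')': depth becomes 3
  Position 7 ')': depth becomes 2
  Position 8 ')': depth becomes 1
  Position 9 ')': depth becomes 0
  Position 10 '(': depth becomes 1
  Position 11 '(': depth becomes 2
  Position 12 '(': depth becomes 3
  Position 13 ')': depth becomes 2
  Position 14 '(': depth becomes 3
  Position 15 ')': depth becomes 2
  Position 16 ')': depth becomes 1
  Position 17 ')': depth becomes 0
Maximum depth reached: 4

4


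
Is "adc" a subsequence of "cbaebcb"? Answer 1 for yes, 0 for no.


Check if "adc" is a subsequence of "cbaebcb"
Greedy scan:
  Position 0 ('c'): no match needed
  Position 1 ('b'): no match needed
  Position 2 ('a'): matches sub[0] = 'a'
  Position 3 ('e'): no match needed
  Position 4 ('b'): no match needed
  Position 5 ('c'): no match needed
  Position 6 ('b'): no match needed
Only matched 1/3 characters => not a subsequence

0


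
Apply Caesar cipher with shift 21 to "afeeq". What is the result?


Caesar cipher: shift "afeeq" by 21
  'a' (pos 0) + 21 = pos 21 = 'v'
  'f' (pos 5) + 21 = pos 0 = 'a'
  'e' (pos 4) + 21 = pos 25 = 'z'
  'e' (pos 4) + 21 = pos 25 = 'z'
  'q' (pos 16) + 21 = pos 11 = 'l'
Result: vazzl

vazzl


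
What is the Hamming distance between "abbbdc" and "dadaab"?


Comparing "abbbdc" and "dadaab" position by position:
  Position 0: 'a' vs 'd' => differ
  Position 1: 'b' vs 'a' => differ
  Position 2: 'b' vs 'd' => differ
  Position 3: 'b' vs 'a' => differ
  Position 4: 'd' vs 'a' => differ
  Position 5: 'c' vs 'b' => differ
Total differences (Hamming distance): 6

6


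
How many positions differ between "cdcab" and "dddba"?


Comparing "cdcab" and "dddba" position by position:
  Position 0: 'c' vs 'd' => DIFFER
  Position 1: 'd' vs 'd' => same
  Position 2: 'c' vs 'd' => DIFFER
  Position 3: 'a' vs 'b' => DIFFER
  Position 4: 'b' vs 'a' => DIFFER
Positions that differ: 4

4


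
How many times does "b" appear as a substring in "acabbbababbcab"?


Searching for "b" in "acabbbababbcab"
Scanning each position:
  Position 0: "a" => no
  Position 1: "c" => no
  Position 2: "a" => no
  Position 3: "b" => MATCH
  Position 4: "b" => MATCH
  Position 5: "b" => MATCH
  Position 6: "a" => no
  Position 7: "b" => MATCH
  Position 8: "a" => no
  Position 9: "b" => MATCH
  Position 10: "b" => MATCH
  Position 11: "c" => no
  Position 12: "a" => no
  Position 13: "b" => MATCH
Total occurrences: 7

7


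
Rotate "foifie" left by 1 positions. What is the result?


Input: "foifie", rotate left by 1
First 1 characters: "f"
Remaining characters: "oifie"
Concatenate remaining + first: "oifie" + "f" = "oifief"

oifief


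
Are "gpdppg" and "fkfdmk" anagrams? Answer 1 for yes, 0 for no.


Strings: "gpdppg", "fkfdmk"
Sorted first:  dggppp
Sorted second: dffkkm
Differ at position 1: 'g' vs 'f' => not anagrams

0


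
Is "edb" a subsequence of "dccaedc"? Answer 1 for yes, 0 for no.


Check if "edb" is a subsequence of "dccaedc"
Greedy scan:
  Position 0 ('d'): no match needed
  Position 1 ('c'): no match needed
  Position 2 ('c'): no match needed
  Position 3 ('a'): no match needed
  Position 4 ('e'): matches sub[0] = 'e'
  Position 5 ('d'): matches sub[1] = 'd'
  Position 6 ('c'): no match needed
Only matched 2/3 characters => not a subsequence

0


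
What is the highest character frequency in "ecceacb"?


Input: ecceacb
Character counts:
  'a': 1
  'b': 1
  'c': 3
  'e': 2
Maximum frequency: 3

3


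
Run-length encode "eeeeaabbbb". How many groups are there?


Input: eeeeaabbbb
Scanning for consecutive runs:
  Group 1: 'e' x 4 (positions 0-3)
  Group 2: 'a' x 2 (positions 4-5)
  Group 3: 'b' x 4 (positions 6-9)
Total groups: 3

3


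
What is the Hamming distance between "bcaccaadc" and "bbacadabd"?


Comparing "bcaccaadc" and "bbacadabd" position by position:
  Position 0: 'b' vs 'b' => same
  Position 1: 'c' vs 'b' => differ
  Position 2: 'a' vs 'a' => same
  Position 3: 'c' vs 'c' => same
  Position 4: 'c' vs 'a' => differ
  Position 5: 'a' vs 'd' => differ
  Position 6: 'a' vs 'a' => same
  Position 7: 'd' vs 'b' => differ
  Position 8: 'c' vs 'd' => differ
Total differences (Hamming distance): 5

5


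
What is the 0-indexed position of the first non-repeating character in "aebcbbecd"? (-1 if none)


Input: aebcbbecd
Character frequencies:
  'a': 1
  'b': 3
  'c': 2
  'd': 1
  'e': 2
Scanning left to right for freq == 1:
  Position 0 ('a'): unique! => answer = 0

0


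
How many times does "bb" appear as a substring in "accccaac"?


Searching for "bb" in "accccaac"
Scanning each position:
  Position 0: "ac" => no
  Position 1: "cc" => no
  Position 2: "cc" => no
  Position 3: "cc" => no
  Position 4: "ca" => no
  Position 5: "aa" => no
  Position 6: "ac" => no
Total occurrences: 0

0


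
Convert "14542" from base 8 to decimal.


Input: "14542" in base 8
Positional expansion:
  Digit '1' (value 1) x 8^4 = 4096
  Digit '4' (value 4) x 8^3 = 2048
  Digit '5' (value 5) x 8^2 = 320
  Digit '4' (value 4) x 8^1 = 32
  Digit '2' (value 2) x 8^0 = 2
Sum = 6498

6498


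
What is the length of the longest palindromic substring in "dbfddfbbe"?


Input: "dbfddfbbe"
Checking substrings for palindromes:
  [1:7] "bfddfb" (len 6) => palindrome
  [2:6] "fddf" (len 4) => palindrome
  [3:5] "dd" (len 2) => palindrome
  [6:8] "bb" (len 2) => palindrome
Longest palindromic substring: "bfddfb" with length 6

6


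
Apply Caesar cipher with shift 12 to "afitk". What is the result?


Caesar cipher: shift "afitk" by 12
  'a' (pos 0) + 12 = pos 12 = 'm'
  'f' (pos 5) + 12 = pos 17 = 'r'
  'i' (pos 8) + 12 = pos 20 = 'u'
  't' (pos 19) + 12 = pos 5 = 'f'
  'k' (pos 10) + 12 = pos 22 = 'w'
Result: mrufw

mrufw


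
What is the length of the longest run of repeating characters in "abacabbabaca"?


Input: "abacabbabaca"
Scanning for longest run:
  Position 1 ('b'): new char, reset run to 1
  Position 2 ('a'): new char, reset run to 1
  Position 3 ('c'): new char, reset run to 1
  Position 4 ('a'): new char, reset run to 1
  Position 5 ('b'): new char, reset run to 1
  Position 6 ('b'): continues run of 'b', length=2
  Position 7 ('a'): new char, reset run to 1
  Position 8 ('b'): new char, reset run to 1
  Position 9 ('a'): new char, reset run to 1
  Position 10 ('c'): new char, reset run to 1
  Position 11 ('a'): new char, reset run to 1
Longest run: 'b' with length 2

2


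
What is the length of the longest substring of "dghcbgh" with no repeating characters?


Input: "dghcbgh"
Sliding window (track last position of each char):
  Position 0 ('d'): window [0,0] length 1 -- new best
  Position 1 ('g'): window [0,1] length 2 -- new best
  Position 2 ('h'): window [0,2] length 3 -- new best
  Position 3 ('c'): window [0,3] length 4 -- new best
  Position 4 ('b'): window [0,4] length 5 -- new best
  Position 5 ('g'): repeat (last at 1), move window start to 2
  Position 5 ('g'): window [2,5] length 4
  Position 6 ('h'): repeat (last at 2), move window start to 3
  Position 6 ('h'): window [3,6] length 4
Longest substring with no repeats: "dghcb" with length 5

5


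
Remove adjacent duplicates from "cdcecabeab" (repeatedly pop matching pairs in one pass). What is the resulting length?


Input: cdcecabeab
Stack-based adjacent duplicate removal:
  Read 'c': push. Stack: c
  Read 'd': push. Stack: cd
  Read 'c': push. Stack: cdc
  Read 'e': push. Stack: cdce
  Read 'c': push. Stack: cdcec
  Read 'a': push. Stack: cdceca
  Read 'b': push. Stack: cdcecab
  Read 'e': push. Stack: cdcecabe
  Read 'a': push. Stack: cdcecabea
  Read 'b': push. Stack: cdcecabeab
Final stack: "cdcecabeab" (length 10)

10


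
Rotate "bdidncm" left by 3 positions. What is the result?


Input: "bdidncm", rotate left by 3
First 3 characters: "bdi"
Remaining characters: "dncm"
Concatenate remaining + first: "dncm" + "bdi" = "dncmbdi"

dncmbdi


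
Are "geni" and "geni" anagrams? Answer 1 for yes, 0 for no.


Strings: "geni", "geni"
Sorted first:  egin
Sorted second: egin
Sorted forms match => anagrams

1


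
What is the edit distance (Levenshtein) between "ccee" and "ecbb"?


Computing edit distance: "ccee" -> "ecbb"
DP table:
           e    c    b    b
      0    1    2    3    4
  c   1    1    1    2    3
  c   2    2    1    2    3
  e   3    2    2    2    3
  e   4    3    3    3    3
Edit distance = dp[4][4] = 3

3


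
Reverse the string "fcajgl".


Input: fcajgl
Reading characters right to left:
  Position 5: 'l'
  Position 4: 'g'
  Position 3: 'j'
  Position 2: 'a'
  Position 1: 'c'
  Position 0: 'f'
Reversed: lgjacf

lgjacf


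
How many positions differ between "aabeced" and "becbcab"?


Comparing "aabeced" and "becbcab" position by position:
  Position 0: 'a' vs 'b' => DIFFER
  Position 1: 'a' vs 'e' => DIFFER
  Position 2: 'b' vs 'c' => DIFFER
  Position 3: 'e' vs 'b' => DIFFER
  Position 4: 'c' vs 'c' => same
  Position 5: 'e' vs 'a' => DIFFER
  Position 6: 'd' vs 'b' => DIFFER
Positions that differ: 6

6


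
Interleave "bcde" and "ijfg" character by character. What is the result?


Interleaving "bcde" and "ijfg":
  Position 0: 'b' from first, 'i' from second => "bi"
  Position 1: 'c' from first, 'j' from second => "cj"
  Position 2: 'd' from first, 'f' from second => "df"
  Position 3: 'e' from first, 'g' from second => "eg"
Result: bicjdfeg

bicjdfeg


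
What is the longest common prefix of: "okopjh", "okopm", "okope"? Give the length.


Words: okopjh, okopm, okope
  Position 0: all 'o' => match
  Position 1: all 'k' => match
  Position 2: all 'o' => match
  Position 3: all 'p' => match
  Position 4: ('j', 'm', 'e') => mismatch, stop
LCP = "okop" (length 4)

4


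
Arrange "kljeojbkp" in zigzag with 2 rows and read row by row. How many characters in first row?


Zigzag "kljeojbkp" into 2 rows:
Placing characters:
  'k' => row 0
  'l' => row 1
  'j' => row 0
  'e' => row 1
  'o' => row 0
  'j' => row 1
  'b' => row 0
  'k' => row 1
  'p' => row 0
Rows:
  Row 0: "kjobp"
  Row 1: "lejk"
First row length: 5

5


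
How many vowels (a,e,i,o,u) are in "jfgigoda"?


Input: jfgigoda
Checking each character:
  'j' at position 0: consonant
  'f' at position 1: consonant
  'g' at position 2: consonant
  'i' at position 3: vowel (running total: 1)
  'g' at position 4: consonant
  'o' at position 5: vowel (running total: 2)
  'd' at position 6: consonant
  'a' at position 7: vowel (running total: 3)
Total vowels: 3

3


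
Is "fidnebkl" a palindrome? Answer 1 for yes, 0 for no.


Input: fidnebkl
Reversed: lkbendif
  Compare pos 0 ('f') with pos 7 ('l'): MISMATCH
  Compare pos 1 ('i') with pos 6 ('k'): MISMATCH
  Compare pos 2 ('d') with pos 5 ('b'): MISMATCH
  Compare pos 3 ('n') with pos 4 ('e'): MISMATCH
Result: not a palindrome

0


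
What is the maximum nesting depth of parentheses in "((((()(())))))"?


Input: "((((()(())))))"
Tracking depth:
  Position 0 '(': depth becomes 1
  Position 1 '(': depth becomes 2
  Position 2 '(': depth becomes 3
  Position 3 '(': depth becomes 4
  Position 4 '(': depth becomes 5
  Position 5 ')': depth becomes 4
  Position 6 '(': depth becomes 5
  Position 7 '(': depth becomes 6
  Position 8 ')': depth becomes 5
  Position 9 ')': depth becomes 4
  Position 10 ')': depth becomes 3
  Position 11 ')': depth becomes 2
  Position 12 ')': depth becomes 1
  Position 13 ')': depth becomes 0
Maximum depth reached: 6

6


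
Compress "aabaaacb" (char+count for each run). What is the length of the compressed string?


Input: aabaaacb
Runs:
  'a' x 2 => "a2"
  'b' x 1 => "b1"
  'a' x 3 => "a3"
  'c' x 1 => "c1"
  'b' x 1 => "b1"
Compressed: "a2b1a3c1b1"
Compressed length: 10

10


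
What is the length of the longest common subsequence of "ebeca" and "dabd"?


LCS of "ebeca" and "dabd"
DP table:
           d    a    b    d
      0    0    0    0    0
  e   0    0    0    0    0
  b   0    0    0    1    1
  e   0    0    0    1    1
  c   0    0    0    1    1
  a   0    0    1    1    1
LCS length = dp[5][4] = 1

1


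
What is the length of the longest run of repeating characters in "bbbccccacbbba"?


Input: "bbbccccacbbba"
Scanning for longest run:
  Position 1 ('b'): continues run of 'b', length=2
  Position 2 ('b'): continues run of 'b', length=3
  Position 3 ('c'): new char, reset run to 1
  Position 4 ('c'): continues run of 'c', length=2
  Position 5 ('c'): continues run of 'c', length=3
  Position 6 ('c'): continues run of 'c', length=4
  Position 7 ('a'): new char, reset run to 1
  Position 8 ('c'): new char, reset run to 1
  Position 9 ('b'): new char, reset run to 1
  Position 10 ('b'): continues run of 'b', length=2
  Position 11 ('b'): continues run of 'b', length=3
  Position 12 ('a'): new char, reset run to 1
Longest run: 'c' with length 4

4


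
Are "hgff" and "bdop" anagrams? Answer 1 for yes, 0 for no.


Strings: "hgff", "bdop"
Sorted first:  ffgh
Sorted second: bdop
Differ at position 0: 'f' vs 'b' => not anagrams

0


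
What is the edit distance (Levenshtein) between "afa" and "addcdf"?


Computing edit distance: "afa" -> "addcdf"
DP table:
           a    d    d    c    d    f
      0    1    2    3    4    5    6
  a   1    0    1    2    3    4    5
  f   2    1    1    2    3    4    4
  a   3    2    2    2    3    4    5
Edit distance = dp[3][6] = 5

5


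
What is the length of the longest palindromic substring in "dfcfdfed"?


Input: "dfcfdfed"
Checking substrings for palindromes:
  [0:5] "dfcfd" (len 5) => palindrome
  [1:4] "fcf" (len 3) => palindrome
  [3:6] "fdf" (len 3) => palindrome
Longest palindromic substring: "dfcfd" with length 5

5


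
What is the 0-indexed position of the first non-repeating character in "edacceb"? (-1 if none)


Input: edacceb
Character frequencies:
  'a': 1
  'b': 1
  'c': 2
  'd': 1
  'e': 2
Scanning left to right for freq == 1:
  Position 0 ('e'): freq=2, skip
  Position 1 ('d'): unique! => answer = 1

1


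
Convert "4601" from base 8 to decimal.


Input: "4601" in base 8
Positional expansion:
  Digit '4' (value 4) x 8^3 = 2048
  Digit '6' (value 6) x 8^2 = 384
  Digit '0' (value 0) x 8^1 = 0
  Digit '1' (value 1) x 8^0 = 1
Sum = 2433

2433


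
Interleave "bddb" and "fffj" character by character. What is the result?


Interleaving "bddb" and "fffj":
  Position 0: 'b' from first, 'f' from second => "bf"
  Position 1: 'd' from first, 'f' from second => "df"
  Position 2: 'd' from first, 'f' from second => "df"
  Position 3: 'b' from first, 'j' from second => "bj"
Result: bfdfdfbj

bfdfdfbj


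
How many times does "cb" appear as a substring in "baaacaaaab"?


Searching for "cb" in "baaacaaaab"
Scanning each position:
  Position 0: "ba" => no
  Position 1: "aa" => no
  Position 2: "aa" => no
  Position 3: "ac" => no
  Position 4: "ca" => no
  Position 5: "aa" => no
  Position 6: "aa" => no
  Position 7: "aa" => no
  Position 8: "ab" => no
Total occurrences: 0

0


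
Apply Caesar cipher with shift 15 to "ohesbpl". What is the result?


Caesar cipher: shift "ohesbpl" by 15
  'o' (pos 14) + 15 = pos 3 = 'd'
  'h' (pos 7) + 15 = pos 22 = 'w'
  'e' (pos 4) + 15 = pos 19 = 't'
  's' (pos 18) + 15 = pos 7 = 'h'
  'b' (pos 1) + 15 = pos 16 = 'q'
  'p' (pos 15) + 15 = pos 4 = 'e'
  'l' (pos 11) + 15 = pos 0 = 'a'
Result: dwthqea

dwthqea


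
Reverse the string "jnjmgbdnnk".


Input: jnjmgbdnnk
Reading characters right to left:
  Position 9: 'k'
  Position 8: 'n'
  Position 7: 'n'
  Position 6: 'd'
  Position 5: 'b'
  Position 4: 'g'
  Position 3: 'm'
  Position 2: 'j'
  Position 1: 'n'
  Position 0: 'j'
Reversed: knndbgmjnj

knndbgmjnj


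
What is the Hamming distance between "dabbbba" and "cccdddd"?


Comparing "dabbbba" and "cccdddd" position by position:
  Position 0: 'd' vs 'c' => differ
  Position 1: 'a' vs 'c' => differ
  Position 2: 'b' vs 'c' => differ
  Position 3: 'b' vs 'd' => differ
  Position 4: 'b' vs 'd' => differ
  Position 5: 'b' vs 'd' => differ
  Position 6: 'a' vs 'd' => differ
Total differences (Hamming distance): 7

7


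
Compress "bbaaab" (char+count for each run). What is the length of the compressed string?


Input: bbaaab
Runs:
  'b' x 2 => "b2"
  'a' x 3 => "a3"
  'b' x 1 => "b1"
Compressed: "b2a3b1"
Compressed length: 6

6


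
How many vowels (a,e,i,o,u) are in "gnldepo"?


Input: gnldepo
Checking each character:
  'g' at position 0: consonant
  'n' at position 1: consonant
  'l' at position 2: consonant
  'd' at position 3: consonant
  'e' at position 4: vowel (running total: 1)
  'p' at position 5: consonant
  'o' at position 6: vowel (running total: 2)
Total vowels: 2

2


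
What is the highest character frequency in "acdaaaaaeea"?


Input: acdaaaaaeea
Character counts:
  'a': 7
  'c': 1
  'd': 1
  'e': 2
Maximum frequency: 7

7


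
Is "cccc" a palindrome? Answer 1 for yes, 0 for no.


Input: cccc
Reversed: cccc
  Compare pos 0 ('c') with pos 3 ('c'): match
  Compare pos 1 ('c') with pos 2 ('c'): match
Result: palindrome

1


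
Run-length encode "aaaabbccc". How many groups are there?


Input: aaaabbccc
Scanning for consecutive runs:
  Group 1: 'a' x 4 (positions 0-3)
  Group 2: 'b' x 2 (positions 4-5)
  Group 3: 'c' x 3 (positions 6-8)
Total groups: 3

3


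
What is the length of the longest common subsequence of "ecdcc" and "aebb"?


LCS of "ecdcc" and "aebb"
DP table:
           a    e    b    b
      0    0    0    0    0
  e   0    0    1    1    1
  c   0    0    1    1    1
  d   0    0    1    1    1
  c   0    0    1    1    1
  c   0    0    1    1    1
LCS length = dp[5][4] = 1

1


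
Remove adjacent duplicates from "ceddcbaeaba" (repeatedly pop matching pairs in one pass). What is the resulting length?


Input: ceddcbaeaba
Stack-based adjacent duplicate removal:
  Read 'c': push. Stack: c
  Read 'e': push. Stack: ce
  Read 'd': push. Stack: ced
  Read 'd': matches stack top 'd' => pop. Stack: ce
  Read 'c': push. Stack: cec
  Read 'b': push. Stack: cecb
  Read 'a': push. Stack: cecba
  Read 'e': push. Stack: cecbae
  Read 'a': push. Stack: cecbaea
  Read 'b': push. Stack: cecbaeab
  Read 'a': push. Stack: cecbaeaba
Final stack: "cecbaeaba" (length 9)

9


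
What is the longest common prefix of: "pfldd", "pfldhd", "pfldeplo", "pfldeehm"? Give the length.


Words: pfldd, pfldhd, pfldeplo, pfldeehm
  Position 0: all 'p' => match
  Position 1: all 'f' => match
  Position 2: all 'l' => match
  Position 3: all 'd' => match
  Position 4: ('d', 'h', 'e', 'e') => mismatch, stop
LCP = "pfld" (length 4)

4


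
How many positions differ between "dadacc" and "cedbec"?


Comparing "dadacc" and "cedbec" position by position:
  Position 0: 'd' vs 'c' => DIFFER
  Position 1: 'a' vs 'e' => DIFFER
  Position 2: 'd' vs 'd' => same
  Position 3: 'a' vs 'b' => DIFFER
  Position 4: 'c' vs 'e' => DIFFER
  Position 5: 'c' vs 'c' => same
Positions that differ: 4

4


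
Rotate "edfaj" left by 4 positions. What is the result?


Input: "edfaj", rotate left by 4
First 4 characters: "edfa"
Remaining characters: "j"
Concatenate remaining + first: "j" + "edfa" = "jedfa"

jedfa


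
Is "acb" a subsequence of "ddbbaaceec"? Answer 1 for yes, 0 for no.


Check if "acb" is a subsequence of "ddbbaaceec"
Greedy scan:
  Position 0 ('d'): no match needed
  Position 1 ('d'): no match needed
  Position 2 ('b'): no match needed
  Position 3 ('b'): no match needed
  Position 4 ('a'): matches sub[0] = 'a'
  Position 5 ('a'): no match needed
  Position 6 ('c'): matches sub[1] = 'c'
  Position 7 ('e'): no match needed
  Position 8 ('e'): no match needed
  Position 9 ('c'): no match needed
Only matched 2/3 characters => not a subsequence

0


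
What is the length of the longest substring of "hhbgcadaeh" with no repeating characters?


Input: "hhbgcadaeh"
Sliding window (track last position of each char):
  Position 0 ('h'): window [0,0] length 1 -- new best
  Position 1 ('h'): repeat (last at 0), move window start to 1
  Position 1 ('h'): window [1,1] length 1
  Position 2 ('b'): window [1,2] length 2 -- new best
  Position 3 ('g'): window [1,3] length 3 -- new best
  Position 4 ('c'): window [1,4] length 4 -- new best
  Position 5 ('a'): window [1,5] length 5 -- new best
  Position 6 ('d'): window [1,6] length 6 -- new best
  Position 7 ('a'): repeat (last at 5), move window start to 6
  Position 7 ('a'): window [6,7] length 2
  Position 8 ('e'): window [6,8] length 3
  Position 9 ('h'): window [6,9] length 4
Longest substring with no repeats: "hbgcad" with length 6

6


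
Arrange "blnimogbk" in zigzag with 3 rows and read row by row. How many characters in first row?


Zigzag "blnimogbk" into 3 rows:
Placing characters:
  'b' => row 0
  'l' => row 1
  'n' => row 2
  'i' => row 1
  'm' => row 0
  'o' => row 1
  'g' => row 2
  'b' => row 1
  'k' => row 0
Rows:
  Row 0: "bmk"
  Row 1: "liob"
  Row 2: "ng"
First row length: 3

3


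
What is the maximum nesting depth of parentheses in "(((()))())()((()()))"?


Input: "(((()))())()((()()))"
Tracking depth:
  Position 0 '(': depth becomes 1
  Position 1 '(': depth becomes 2
  Position 2 '(': depth becomes 3
  Position 3 '(': depth becomes 4
  Position 4 ')': depth becomes 3
  Position 5 ')': depth becomes 2
  Position 6 ')': depth becomes 1
  Position 7 '(': depth becomes 2
  Position 8 ')': depth becomes 1
  Position 9 ')': depth becomes 0
  Position 10 '(': depth becomes 1
  Position 11 ')': depth becomes 0
  Position 12 '(': depth becomes 1
  Position 13 '(': depth becomes 2
  Position 14 '(': depth becomes 3
  Position 15 ')': depth becomes 2
  Position 16 '(': depth becomes 3
  Position 17 ')': depth becomes 2
  Position 18 ')': depth becomes 1
  Position 19 ')': depth becomes 0
Maximum depth reached: 4

4
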